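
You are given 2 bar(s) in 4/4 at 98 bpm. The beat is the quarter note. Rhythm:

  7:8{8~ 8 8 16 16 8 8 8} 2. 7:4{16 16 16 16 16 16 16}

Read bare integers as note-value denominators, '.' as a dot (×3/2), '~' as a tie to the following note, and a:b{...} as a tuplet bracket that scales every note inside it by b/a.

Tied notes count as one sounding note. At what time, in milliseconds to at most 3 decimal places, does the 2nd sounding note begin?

note 2 onset = 8/7b = 699.708ms

1. 0.0ms @ 0 + 699.708ms (8/7)
2. 699.708ms @ 8/7 + 349.854ms (4/7)
3. 1049.563ms @ 12/7 + 174.927ms (2/7)
4. 1224.49ms @ 2 + 174.927ms (2/7)
5. 1399.417ms @ 16/7 + 349.854ms (4/7)
6. 1749.271ms @ 20/7 + 349.854ms (4/7)
7. 2099.125ms @ 24/7 + 349.854ms (4/7)
8. 2448.98ms @ 4 + 1836.735ms (3)
9. 4285.714ms @ 7 + 87.464ms (1/7)
10. 4373.178ms @ 50/7 + 87.464ms (1/7)
11. 4460.641ms @ 51/7 + 87.464ms (1/7)
12. 4548.105ms @ 52/7 + 87.464ms (1/7)
13. 4635.569ms @ 53/7 + 87.464ms (1/7)
14. 4723.032ms @ 54/7 + 87.464ms (1/7)
15. 4810.496ms @ 55/7 + 87.464ms (1/7)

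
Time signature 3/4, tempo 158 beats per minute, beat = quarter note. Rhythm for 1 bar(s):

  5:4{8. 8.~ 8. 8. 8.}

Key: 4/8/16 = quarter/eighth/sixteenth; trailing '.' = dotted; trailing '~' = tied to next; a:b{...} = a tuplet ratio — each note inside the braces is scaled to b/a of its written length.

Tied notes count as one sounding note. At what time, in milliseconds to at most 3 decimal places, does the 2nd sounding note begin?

1. 0.0ms @ 0 + 227.848ms (3/5)
2. 227.848ms @ 3/5 + 455.696ms (6/5)
3. 683.544ms @ 9/5 + 227.848ms (3/5)
4. 911.392ms @ 12/5 + 227.848ms (3/5)

note 2 onset = 3/5b = 227.848ms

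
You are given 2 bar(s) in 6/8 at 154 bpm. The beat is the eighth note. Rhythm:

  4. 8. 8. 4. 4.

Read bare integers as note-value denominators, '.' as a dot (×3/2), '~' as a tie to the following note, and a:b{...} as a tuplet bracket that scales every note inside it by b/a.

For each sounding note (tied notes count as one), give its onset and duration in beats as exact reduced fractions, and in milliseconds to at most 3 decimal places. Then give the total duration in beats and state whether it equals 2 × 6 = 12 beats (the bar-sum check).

1) 0.0ms=0b +1168.831ms=3b
2) 1168.831ms=3b +584.416ms=3/2b
3) 1753.247ms=9/2b +584.416ms=3/2b
4) 2337.662ms=6b +1168.831ms=3b
5) 3506.494ms=9b +1168.831ms=3b
Σ=12b of 12 (154bpm 6/8) — PASS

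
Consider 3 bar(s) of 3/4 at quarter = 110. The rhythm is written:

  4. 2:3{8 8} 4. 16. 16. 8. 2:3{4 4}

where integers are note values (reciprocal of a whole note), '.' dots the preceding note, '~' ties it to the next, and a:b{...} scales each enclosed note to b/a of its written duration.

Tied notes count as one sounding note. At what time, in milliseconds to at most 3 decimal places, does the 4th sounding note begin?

note 4 onset = 3b = 1636.364ms

1. 0.0ms @ 0 + 818.182ms (3/2)
2. 818.182ms @ 3/2 + 409.091ms (3/4)
3. 1227.273ms @ 9/4 + 409.091ms (3/4)
4. 1636.364ms @ 3 + 818.182ms (3/2)
5. 2454.545ms @ 9/2 + 204.545ms (3/8)
6. 2659.091ms @ 39/8 + 204.545ms (3/8)
7. 2863.636ms @ 21/4 + 409.091ms (3/4)
8. 3272.727ms @ 6 + 818.182ms (3/2)
9. 4090.909ms @ 15/2 + 818.182ms (3/2)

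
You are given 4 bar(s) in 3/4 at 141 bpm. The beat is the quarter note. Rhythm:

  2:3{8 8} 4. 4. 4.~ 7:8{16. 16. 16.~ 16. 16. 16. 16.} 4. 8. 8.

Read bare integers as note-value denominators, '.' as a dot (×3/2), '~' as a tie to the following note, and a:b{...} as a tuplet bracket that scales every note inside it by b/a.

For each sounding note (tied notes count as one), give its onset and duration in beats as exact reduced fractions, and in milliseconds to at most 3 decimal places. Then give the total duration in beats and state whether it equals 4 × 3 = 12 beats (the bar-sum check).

1) 0.0ms=0b +319.149ms=3/4b
2) 319.149ms=3/4b +319.149ms=3/4b
3) 638.298ms=3/2b +638.298ms=3/2b
4) 1276.596ms=3b +638.298ms=3/2b
5) 1914.894ms=9/2b +820.669ms=27/14b
6) 2735.562ms=45/7b +182.371ms=3/7b
7) 2917.933ms=48/7b +364.742ms=6/7b
8) 3282.675ms=54/7b +182.371ms=3/7b
9) 3465.046ms=57/7b +182.371ms=3/7b
10) 3647.416ms=60/7b +182.371ms=3/7b
11) 3829.787ms=9b +638.298ms=3/2b
12) 4468.085ms=21/2b +319.149ms=3/4b
13) 4787.234ms=45/4b +319.149ms=3/4b
Σ=12b of 12 (141bpm 3/4) — PASS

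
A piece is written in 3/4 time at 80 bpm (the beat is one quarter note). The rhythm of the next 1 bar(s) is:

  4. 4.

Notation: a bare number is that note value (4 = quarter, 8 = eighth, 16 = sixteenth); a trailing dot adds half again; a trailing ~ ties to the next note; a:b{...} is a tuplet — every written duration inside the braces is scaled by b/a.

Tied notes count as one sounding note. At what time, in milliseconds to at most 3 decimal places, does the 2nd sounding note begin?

1. 0.0ms @ 0 + 1125.0ms (3/2)
2. 1125.0ms @ 3/2 + 1125.0ms (3/2)

note 2 onset = 3/2b = 1125.0ms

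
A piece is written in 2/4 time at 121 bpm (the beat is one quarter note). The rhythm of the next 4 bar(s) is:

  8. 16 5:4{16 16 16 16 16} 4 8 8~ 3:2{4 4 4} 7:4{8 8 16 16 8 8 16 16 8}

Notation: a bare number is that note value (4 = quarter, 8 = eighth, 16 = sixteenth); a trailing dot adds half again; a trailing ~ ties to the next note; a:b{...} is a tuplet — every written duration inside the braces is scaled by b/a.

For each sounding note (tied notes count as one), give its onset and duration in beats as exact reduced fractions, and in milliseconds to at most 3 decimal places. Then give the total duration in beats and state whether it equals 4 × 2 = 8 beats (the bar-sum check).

1) 0.0ms=0b +371.901ms=3/4b
2) 371.901ms=3/4b +123.967ms=1/4b
3) 495.868ms=1b +99.174ms=1/5b
4) 595.041ms=6/5b +99.174ms=1/5b
5) 694.215ms=7/5b +99.174ms=1/5b
6) 793.388ms=8/5b +99.174ms=1/5b
7) 892.562ms=9/5b +99.174ms=1/5b
8) 991.736ms=2b +495.868ms=1b
9) 1487.603ms=3b +247.934ms=1/2b
10) 1735.537ms=7/2b +578.512ms=7/6b
11) 2314.05ms=14/3b +330.579ms=2/3b
12) 2644.628ms=16/3b +330.579ms=2/3b
13) 2975.207ms=6b +141.677ms=2/7b
14) 3116.883ms=44/7b +141.677ms=2/7b
15) 3258.56ms=46/7b +70.838ms=1/7b
16) 3329.398ms=47/7b +70.838ms=1/7b
17) 3400.236ms=48/7b +141.677ms=2/7b
18) 3541.913ms=50/7b +141.677ms=2/7b
19) 3683.589ms=52/7b +70.838ms=1/7b
20) 3754.427ms=53/7b +70.838ms=1/7b
21) 3825.266ms=54/7b +141.677ms=2/7b
Σ=8b of 8 (121bpm 2/4) — PASS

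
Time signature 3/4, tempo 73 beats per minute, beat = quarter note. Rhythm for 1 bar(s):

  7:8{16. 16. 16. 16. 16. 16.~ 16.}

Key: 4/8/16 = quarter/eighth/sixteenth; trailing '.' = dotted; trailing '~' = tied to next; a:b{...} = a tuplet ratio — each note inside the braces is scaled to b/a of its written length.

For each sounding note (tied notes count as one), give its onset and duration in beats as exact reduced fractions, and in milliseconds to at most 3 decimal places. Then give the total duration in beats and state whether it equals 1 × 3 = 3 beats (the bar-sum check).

1) 0.0ms=0b +352.25ms=3/7b
2) 352.25ms=3/7b +352.25ms=3/7b
3) 704.501ms=6/7b +352.25ms=3/7b
4) 1056.751ms=9/7b +352.25ms=3/7b
5) 1409.002ms=12/7b +352.25ms=3/7b
6) 1761.252ms=15/7b +704.501ms=6/7b
Σ=3b of 3 (73bpm 3/4) — PASS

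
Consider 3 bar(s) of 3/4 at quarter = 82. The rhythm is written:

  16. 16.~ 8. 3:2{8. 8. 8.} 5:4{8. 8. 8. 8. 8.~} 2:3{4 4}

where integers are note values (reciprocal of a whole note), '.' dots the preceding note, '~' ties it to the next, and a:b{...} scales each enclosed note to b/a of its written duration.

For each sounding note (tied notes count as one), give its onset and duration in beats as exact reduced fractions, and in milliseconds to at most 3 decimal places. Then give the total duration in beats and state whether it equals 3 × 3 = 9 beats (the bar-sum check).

1) 0.0ms=0b +274.39ms=3/8b
2) 274.39ms=3/8b +823.171ms=9/8b
3) 1097.561ms=3/2b +365.854ms=1/2b
4) 1463.415ms=2b +365.854ms=1/2b
5) 1829.268ms=5/2b +365.854ms=1/2b
6) 2195.122ms=3b +439.024ms=3/5b
7) 2634.146ms=18/5b +439.024ms=3/5b
8) 3073.171ms=21/5b +439.024ms=3/5b
9) 3512.195ms=24/5b +439.024ms=3/5b
10) 3951.22ms=27/5b +1536.585ms=21/10b
11) 5487.805ms=15/2b +1097.561ms=3/2b
Σ=9b of 9 (82bpm 3/4) — PASS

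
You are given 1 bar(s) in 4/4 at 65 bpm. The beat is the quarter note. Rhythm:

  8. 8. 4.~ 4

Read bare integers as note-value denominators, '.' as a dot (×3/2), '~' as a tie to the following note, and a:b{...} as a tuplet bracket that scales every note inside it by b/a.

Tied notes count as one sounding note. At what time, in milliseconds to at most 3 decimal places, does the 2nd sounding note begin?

note 2 onset = 3/4b = 692.308ms

1. 0.0ms @ 0 + 692.308ms (3/4)
2. 692.308ms @ 3/4 + 692.308ms (3/4)
3. 1384.615ms @ 3/2 + 2307.692ms (5/2)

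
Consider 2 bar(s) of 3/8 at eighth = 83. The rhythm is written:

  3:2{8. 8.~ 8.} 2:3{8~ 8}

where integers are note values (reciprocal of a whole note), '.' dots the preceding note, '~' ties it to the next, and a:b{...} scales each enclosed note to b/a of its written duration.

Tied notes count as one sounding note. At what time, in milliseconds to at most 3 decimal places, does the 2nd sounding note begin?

note 2 onset = 1b = 722.892ms

1. 0.0ms @ 0 + 722.892ms (1)
2. 722.892ms @ 1 + 1445.783ms (2)
3. 2168.675ms @ 3 + 2168.675ms (3)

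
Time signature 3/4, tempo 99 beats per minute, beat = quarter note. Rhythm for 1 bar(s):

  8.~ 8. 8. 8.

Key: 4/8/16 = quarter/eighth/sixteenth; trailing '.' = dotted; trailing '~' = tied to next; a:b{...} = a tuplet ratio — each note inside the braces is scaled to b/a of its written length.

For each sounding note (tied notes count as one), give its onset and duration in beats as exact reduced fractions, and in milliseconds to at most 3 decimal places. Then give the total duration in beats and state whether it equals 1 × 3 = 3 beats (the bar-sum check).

1) 0.0ms=0b +909.091ms=3/2b
2) 909.091ms=3/2b +454.545ms=3/4b
3) 1363.636ms=9/4b +454.545ms=3/4b
Σ=3b of 3 (99bpm 3/4) — PASS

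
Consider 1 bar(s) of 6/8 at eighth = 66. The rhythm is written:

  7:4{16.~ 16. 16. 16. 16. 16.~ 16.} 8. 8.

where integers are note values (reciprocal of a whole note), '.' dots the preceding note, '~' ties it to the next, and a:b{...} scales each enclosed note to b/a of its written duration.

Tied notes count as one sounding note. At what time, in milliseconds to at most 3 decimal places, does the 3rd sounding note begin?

1. 0.0ms @ 0 + 779.221ms (6/7)
2. 779.221ms @ 6/7 + 389.61ms (3/7)
3. 1168.831ms @ 9/7 + 389.61ms (3/7)
4. 1558.442ms @ 12/7 + 389.61ms (3/7)
5. 1948.052ms @ 15/7 + 779.221ms (6/7)
6. 2727.273ms @ 3 + 1363.636ms (3/2)
7. 4090.909ms @ 9/2 + 1363.636ms (3/2)

note 3 onset = 9/7b = 1168.831ms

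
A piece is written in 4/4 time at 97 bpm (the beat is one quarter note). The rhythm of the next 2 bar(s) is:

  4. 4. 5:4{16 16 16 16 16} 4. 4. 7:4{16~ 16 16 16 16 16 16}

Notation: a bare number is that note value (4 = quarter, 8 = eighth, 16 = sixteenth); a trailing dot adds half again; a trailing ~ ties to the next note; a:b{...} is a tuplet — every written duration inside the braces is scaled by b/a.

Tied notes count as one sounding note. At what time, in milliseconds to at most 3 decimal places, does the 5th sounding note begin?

1. 0.0ms @ 0 + 927.835ms (3/2)
2. 927.835ms @ 3/2 + 927.835ms (3/2)
3. 1855.67ms @ 3 + 123.711ms (1/5)
4. 1979.381ms @ 16/5 + 123.711ms (1/5)
5. 2103.093ms @ 17/5 + 123.711ms (1/5)
6. 2226.804ms @ 18/5 + 123.711ms (1/5)
7. 2350.515ms @ 19/5 + 123.711ms (1/5)
8. 2474.227ms @ 4 + 927.835ms (3/2)
9. 3402.062ms @ 11/2 + 927.835ms (3/2)
10. 4329.897ms @ 7 + 176.73ms (2/7)
11. 4506.627ms @ 51/7 + 88.365ms (1/7)
12. 4594.993ms @ 52/7 + 88.365ms (1/7)
13. 4683.358ms @ 53/7 + 88.365ms (1/7)
14. 4771.723ms @ 54/7 + 88.365ms (1/7)
15. 4860.088ms @ 55/7 + 88.365ms (1/7)

note 5 onset = 17/5b = 2103.093ms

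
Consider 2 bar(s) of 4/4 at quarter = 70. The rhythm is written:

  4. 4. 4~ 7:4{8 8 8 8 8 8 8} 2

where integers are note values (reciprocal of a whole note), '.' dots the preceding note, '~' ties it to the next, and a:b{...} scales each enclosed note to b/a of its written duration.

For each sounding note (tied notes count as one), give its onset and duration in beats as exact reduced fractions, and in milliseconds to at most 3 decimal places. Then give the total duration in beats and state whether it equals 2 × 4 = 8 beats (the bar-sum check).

1) 0.0ms=0b +1285.714ms=3/2b
2) 1285.714ms=3/2b +1285.714ms=3/2b
3) 2571.429ms=3b +1102.041ms=9/7b
4) 3673.469ms=30/7b +244.898ms=2/7b
5) 3918.367ms=32/7b +244.898ms=2/7b
6) 4163.265ms=34/7b +244.898ms=2/7b
7) 4408.163ms=36/7b +244.898ms=2/7b
8) 4653.061ms=38/7b +244.898ms=2/7b
9) 4897.959ms=40/7b +244.898ms=2/7b
10) 5142.857ms=6b +1714.286ms=2b
Σ=8b of 8 (70bpm 4/4) — PASS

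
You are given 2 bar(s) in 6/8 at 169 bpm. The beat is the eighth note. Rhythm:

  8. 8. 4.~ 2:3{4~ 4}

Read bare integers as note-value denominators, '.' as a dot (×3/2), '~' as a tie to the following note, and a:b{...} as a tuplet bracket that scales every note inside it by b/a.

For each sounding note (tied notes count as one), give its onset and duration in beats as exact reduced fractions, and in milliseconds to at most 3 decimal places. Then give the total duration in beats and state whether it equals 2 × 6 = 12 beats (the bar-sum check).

1) 0.0ms=0b +532.544ms=3/2b
2) 532.544ms=3/2b +532.544ms=3/2b
3) 1065.089ms=3b +3195.266ms=9b
Σ=12b of 12 (169bpm 6/8) — PASS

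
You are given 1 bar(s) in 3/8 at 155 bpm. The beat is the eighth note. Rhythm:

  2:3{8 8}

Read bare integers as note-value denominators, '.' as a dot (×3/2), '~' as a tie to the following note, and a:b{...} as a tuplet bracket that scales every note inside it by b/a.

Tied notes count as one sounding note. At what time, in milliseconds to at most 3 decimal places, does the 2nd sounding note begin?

1. 0.0ms @ 0 + 580.645ms (3/2)
2. 580.645ms @ 3/2 + 580.645ms (3/2)

note 2 onset = 3/2b = 580.645ms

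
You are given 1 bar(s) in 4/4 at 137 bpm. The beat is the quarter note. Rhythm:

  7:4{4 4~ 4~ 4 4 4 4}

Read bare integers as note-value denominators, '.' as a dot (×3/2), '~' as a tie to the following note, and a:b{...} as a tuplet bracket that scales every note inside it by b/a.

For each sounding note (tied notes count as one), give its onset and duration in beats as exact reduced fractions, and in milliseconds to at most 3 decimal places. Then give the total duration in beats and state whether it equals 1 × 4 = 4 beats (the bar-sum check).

1) 0.0ms=0b +250.261ms=4/7b
2) 250.261ms=4/7b +750.782ms=12/7b
3) 1001.043ms=16/7b +250.261ms=4/7b
4) 1251.303ms=20/7b +250.261ms=4/7b
5) 1501.564ms=24/7b +250.261ms=4/7b
Σ=4b of 4 (137bpm 4/4) — PASS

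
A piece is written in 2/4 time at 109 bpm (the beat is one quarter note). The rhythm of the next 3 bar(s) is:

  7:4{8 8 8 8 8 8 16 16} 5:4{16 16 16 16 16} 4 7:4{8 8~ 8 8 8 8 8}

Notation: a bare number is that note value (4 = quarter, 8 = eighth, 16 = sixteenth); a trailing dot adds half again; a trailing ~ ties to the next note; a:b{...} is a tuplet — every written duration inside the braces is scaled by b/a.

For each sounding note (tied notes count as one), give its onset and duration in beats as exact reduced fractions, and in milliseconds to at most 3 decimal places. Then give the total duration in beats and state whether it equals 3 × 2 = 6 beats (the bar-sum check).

1) 0.0ms=0b +157.274ms=2/7b
2) 157.274ms=2/7b +157.274ms=2/7b
3) 314.548ms=4/7b +157.274ms=2/7b
4) 471.822ms=6/7b +157.274ms=2/7b
5) 629.096ms=8/7b +157.274ms=2/7b
6) 786.37ms=10/7b +157.274ms=2/7b
7) 943.644ms=12/7b +78.637ms=1/7b
8) 1022.28ms=13/7b +78.637ms=1/7b
9) 1100.917ms=2b +110.092ms=1/5b
10) 1211.009ms=11/5b +110.092ms=1/5b
11) 1321.101ms=12/5b +110.092ms=1/5b
12) 1431.193ms=13/5b +110.092ms=1/5b
13) 1541.284ms=14/5b +110.092ms=1/5b
14) 1651.376ms=3b +550.459ms=1b
15) 2201.835ms=4b +157.274ms=2/7b
16) 2359.109ms=30/7b +314.548ms=4/7b
17) 2673.657ms=34/7b +157.274ms=2/7b
18) 2830.931ms=36/7b +157.274ms=2/7b
19) 2988.204ms=38/7b +157.274ms=2/7b
20) 3145.478ms=40/7b +157.274ms=2/7b
Σ=6b of 6 (109bpm 2/4) — PASS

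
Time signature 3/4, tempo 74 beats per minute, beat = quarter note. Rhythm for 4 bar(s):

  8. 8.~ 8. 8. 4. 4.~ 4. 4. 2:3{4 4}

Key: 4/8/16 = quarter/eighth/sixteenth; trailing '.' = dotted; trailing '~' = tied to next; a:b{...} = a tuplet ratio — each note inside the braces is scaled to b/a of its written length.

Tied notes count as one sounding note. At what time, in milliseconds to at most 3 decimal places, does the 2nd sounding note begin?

note 2 onset = 3/4b = 608.108ms

1. 0.0ms @ 0 + 608.108ms (3/4)
2. 608.108ms @ 3/4 + 1216.216ms (3/2)
3. 1824.324ms @ 9/4 + 608.108ms (3/4)
4. 2432.432ms @ 3 + 1216.216ms (3/2)
5. 3648.649ms @ 9/2 + 2432.432ms (3)
6. 6081.081ms @ 15/2 + 1216.216ms (3/2)
7. 7297.297ms @ 9 + 1216.216ms (3/2)
8. 8513.514ms @ 21/2 + 1216.216ms (3/2)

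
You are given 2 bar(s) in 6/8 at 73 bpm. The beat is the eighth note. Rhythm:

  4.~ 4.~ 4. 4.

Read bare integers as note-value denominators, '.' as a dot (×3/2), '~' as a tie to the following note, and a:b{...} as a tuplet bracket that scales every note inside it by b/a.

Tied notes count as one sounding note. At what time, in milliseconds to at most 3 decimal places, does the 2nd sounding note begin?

1. 0.0ms @ 0 + 7397.26ms (9)
2. 7397.26ms @ 9 + 2465.753ms (3)

note 2 onset = 9b = 7397.26ms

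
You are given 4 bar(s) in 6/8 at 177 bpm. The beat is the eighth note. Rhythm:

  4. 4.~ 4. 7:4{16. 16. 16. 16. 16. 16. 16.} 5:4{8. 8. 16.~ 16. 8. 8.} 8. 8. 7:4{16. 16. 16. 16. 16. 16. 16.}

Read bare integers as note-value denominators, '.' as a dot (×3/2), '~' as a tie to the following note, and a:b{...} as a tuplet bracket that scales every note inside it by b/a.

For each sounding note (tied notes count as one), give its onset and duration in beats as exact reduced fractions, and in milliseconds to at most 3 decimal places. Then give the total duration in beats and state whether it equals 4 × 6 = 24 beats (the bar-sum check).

1) 0.0ms=0b +1016.949ms=3b
2) 1016.949ms=3b +2033.898ms=6b
3) 3050.847ms=9b +145.278ms=3/7b
4) 3196.126ms=66/7b +145.278ms=3/7b
5) 3341.404ms=69/7b +145.278ms=3/7b
6) 3486.683ms=72/7b +145.278ms=3/7b
7) 3631.961ms=75/7b +145.278ms=3/7b
8) 3777.24ms=78/7b +145.278ms=3/7b
9) 3922.518ms=81/7b +145.278ms=3/7b
10) 4067.797ms=12b +406.78ms=6/5b
11) 4474.576ms=66/5b +406.78ms=6/5b
12) 4881.356ms=72/5b +406.78ms=6/5b
13) 5288.136ms=78/5b +406.78ms=6/5b
14) 5694.915ms=84/5b +406.78ms=6/5b
15) 6101.695ms=18b +508.475ms=3/2b
16) 6610.169ms=39/2b +508.475ms=3/2b
17) 7118.644ms=21b +145.278ms=3/7b
18) 7263.923ms=150/7b +145.278ms=3/7b
19) 7409.201ms=153/7b +145.278ms=3/7b
20) 7554.479ms=156/7b +145.278ms=3/7b
21) 7699.758ms=159/7b +145.278ms=3/7b
22) 7845.036ms=162/7b +145.278ms=3/7b
23) 7990.315ms=165/7b +145.278ms=3/7b
Σ=24b of 24 (177bpm 6/8) — PASS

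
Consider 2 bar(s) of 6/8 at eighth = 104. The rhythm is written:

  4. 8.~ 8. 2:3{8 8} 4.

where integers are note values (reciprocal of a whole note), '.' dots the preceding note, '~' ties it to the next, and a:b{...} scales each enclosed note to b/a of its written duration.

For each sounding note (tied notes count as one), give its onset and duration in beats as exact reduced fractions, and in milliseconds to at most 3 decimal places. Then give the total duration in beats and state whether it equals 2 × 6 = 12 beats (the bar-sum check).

1) 0.0ms=0b +1730.769ms=3b
2) 1730.769ms=3b +1730.769ms=3b
3) 3461.538ms=6b +865.385ms=3/2b
4) 4326.923ms=15/2b +865.385ms=3/2b
5) 5192.308ms=9b +1730.769ms=3b
Σ=12b of 12 (104bpm 6/8) — PASS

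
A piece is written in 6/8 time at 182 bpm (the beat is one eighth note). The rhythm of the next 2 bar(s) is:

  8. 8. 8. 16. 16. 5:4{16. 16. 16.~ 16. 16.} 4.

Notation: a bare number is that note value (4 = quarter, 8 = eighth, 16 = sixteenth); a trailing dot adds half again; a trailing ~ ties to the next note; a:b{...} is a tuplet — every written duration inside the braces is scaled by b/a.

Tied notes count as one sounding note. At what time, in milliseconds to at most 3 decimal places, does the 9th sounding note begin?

note 9 onset = 42/5b = 2769.231ms

1. 0.0ms @ 0 + 494.505ms (3/2)
2. 494.505ms @ 3/2 + 494.505ms (3/2)
3. 989.011ms @ 3 + 494.505ms (3/2)
4. 1483.516ms @ 9/2 + 247.253ms (3/4)
5. 1730.769ms @ 21/4 + 247.253ms (3/4)
6. 1978.022ms @ 6 + 197.802ms (3/5)
7. 2175.824ms @ 33/5 + 197.802ms (3/5)
8. 2373.626ms @ 36/5 + 395.604ms (6/5)
9. 2769.231ms @ 42/5 + 197.802ms (3/5)
10. 2967.033ms @ 9 + 989.011ms (3)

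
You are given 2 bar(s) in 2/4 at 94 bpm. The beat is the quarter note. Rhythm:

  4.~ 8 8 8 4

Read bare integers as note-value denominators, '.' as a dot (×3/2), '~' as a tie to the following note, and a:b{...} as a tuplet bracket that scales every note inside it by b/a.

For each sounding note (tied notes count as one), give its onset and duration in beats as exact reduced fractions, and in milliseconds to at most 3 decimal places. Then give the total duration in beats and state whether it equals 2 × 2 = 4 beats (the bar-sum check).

1) 0.0ms=0b +1276.596ms=2b
2) 1276.596ms=2b +319.149ms=1/2b
3) 1595.745ms=5/2b +319.149ms=1/2b
4) 1914.894ms=3b +638.298ms=1b
Σ=4b of 4 (94bpm 2/4) — PASS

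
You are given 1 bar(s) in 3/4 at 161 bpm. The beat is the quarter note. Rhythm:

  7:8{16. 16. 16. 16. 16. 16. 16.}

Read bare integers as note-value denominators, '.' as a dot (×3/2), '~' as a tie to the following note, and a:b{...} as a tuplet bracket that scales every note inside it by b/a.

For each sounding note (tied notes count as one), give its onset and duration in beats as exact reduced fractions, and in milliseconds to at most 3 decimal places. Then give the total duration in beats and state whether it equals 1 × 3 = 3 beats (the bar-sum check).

1) 0.0ms=0b +159.716ms=3/7b
2) 159.716ms=3/7b +159.716ms=3/7b
3) 319.432ms=6/7b +159.716ms=3/7b
4) 479.148ms=9/7b +159.716ms=3/7b
5) 638.864ms=12/7b +159.716ms=3/7b
6) 798.58ms=15/7b +159.716ms=3/7b
7) 958.296ms=18/7b +159.716ms=3/7b
Σ=3b of 3 (161bpm 3/4) — PASS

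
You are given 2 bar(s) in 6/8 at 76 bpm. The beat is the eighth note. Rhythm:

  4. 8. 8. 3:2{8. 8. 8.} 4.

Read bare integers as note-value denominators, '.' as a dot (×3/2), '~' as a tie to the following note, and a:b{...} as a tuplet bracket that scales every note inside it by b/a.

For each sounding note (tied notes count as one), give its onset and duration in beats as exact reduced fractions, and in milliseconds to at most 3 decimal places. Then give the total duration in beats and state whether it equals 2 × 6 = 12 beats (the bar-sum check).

1) 0.0ms=0b +2368.421ms=3b
2) 2368.421ms=3b +1184.211ms=3/2b
3) 3552.632ms=9/2b +1184.211ms=3/2b
4) 4736.842ms=6b +789.474ms=1b
5) 5526.316ms=7b +789.474ms=1b
6) 6315.789ms=8b +789.474ms=1b
7) 7105.263ms=9b +2368.421ms=3b
Σ=12b of 12 (76bpm 6/8) — PASS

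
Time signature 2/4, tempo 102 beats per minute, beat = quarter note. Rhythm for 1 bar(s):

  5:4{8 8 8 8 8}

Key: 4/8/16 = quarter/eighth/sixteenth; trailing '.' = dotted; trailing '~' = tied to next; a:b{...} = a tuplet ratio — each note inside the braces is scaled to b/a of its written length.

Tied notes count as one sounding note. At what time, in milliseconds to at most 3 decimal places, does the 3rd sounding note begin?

1. 0.0ms @ 0 + 235.294ms (2/5)
2. 235.294ms @ 2/5 + 235.294ms (2/5)
3. 470.588ms @ 4/5 + 235.294ms (2/5)
4. 705.882ms @ 6/5 + 235.294ms (2/5)
5. 941.176ms @ 8/5 + 235.294ms (2/5)

note 3 onset = 4/5b = 470.588ms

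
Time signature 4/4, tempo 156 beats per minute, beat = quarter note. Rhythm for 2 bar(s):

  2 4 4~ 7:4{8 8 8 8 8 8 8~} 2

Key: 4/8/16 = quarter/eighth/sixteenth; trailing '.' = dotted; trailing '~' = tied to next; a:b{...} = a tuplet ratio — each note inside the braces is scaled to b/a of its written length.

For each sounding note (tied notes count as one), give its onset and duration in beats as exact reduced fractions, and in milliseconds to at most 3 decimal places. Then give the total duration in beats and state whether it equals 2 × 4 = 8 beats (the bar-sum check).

1) 0.0ms=0b +769.231ms=2b
2) 769.231ms=2b +384.615ms=1b
3) 1153.846ms=3b +494.505ms=9/7b
4) 1648.352ms=30/7b +109.89ms=2/7b
5) 1758.242ms=32/7b +109.89ms=2/7b
6) 1868.132ms=34/7b +109.89ms=2/7b
7) 1978.022ms=36/7b +109.89ms=2/7b
8) 2087.912ms=38/7b +109.89ms=2/7b
9) 2197.802ms=40/7b +879.121ms=16/7b
Σ=8b of 8 (156bpm 4/4) — PASS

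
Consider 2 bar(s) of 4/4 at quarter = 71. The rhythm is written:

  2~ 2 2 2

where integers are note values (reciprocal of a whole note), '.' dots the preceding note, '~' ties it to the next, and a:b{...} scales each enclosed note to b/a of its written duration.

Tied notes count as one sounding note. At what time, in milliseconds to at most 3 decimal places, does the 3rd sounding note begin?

1. 0.0ms @ 0 + 3380.282ms (4)
2. 3380.282ms @ 4 + 1690.141ms (2)
3. 5070.423ms @ 6 + 1690.141ms (2)

note 3 onset = 6b = 5070.423ms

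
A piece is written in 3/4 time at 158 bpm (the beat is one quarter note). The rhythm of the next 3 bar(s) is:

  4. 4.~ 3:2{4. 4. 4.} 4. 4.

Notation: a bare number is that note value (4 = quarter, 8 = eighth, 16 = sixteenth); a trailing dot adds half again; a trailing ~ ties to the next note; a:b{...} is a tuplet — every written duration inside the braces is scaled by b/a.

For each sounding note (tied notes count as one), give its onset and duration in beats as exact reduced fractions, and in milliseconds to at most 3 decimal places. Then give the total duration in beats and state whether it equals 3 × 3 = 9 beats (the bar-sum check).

1) 0.0ms=0b +569.62ms=3/2b
2) 569.62ms=3/2b +949.367ms=5/2b
3) 1518.987ms=4b +379.747ms=1b
4) 1898.734ms=5b +379.747ms=1b
5) 2278.481ms=6b +569.62ms=3/2b
6) 2848.101ms=15/2b +569.62ms=3/2b
Σ=9b of 9 (158bpm 3/4) — PASS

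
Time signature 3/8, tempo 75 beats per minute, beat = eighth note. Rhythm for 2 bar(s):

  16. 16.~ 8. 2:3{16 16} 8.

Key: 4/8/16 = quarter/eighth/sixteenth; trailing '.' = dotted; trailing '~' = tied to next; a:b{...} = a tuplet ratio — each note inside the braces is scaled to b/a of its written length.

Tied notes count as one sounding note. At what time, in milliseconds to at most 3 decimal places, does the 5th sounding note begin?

1. 0.0ms @ 0 + 600.0ms (3/4)
2. 600.0ms @ 3/4 + 1800.0ms (9/4)
3. 2400.0ms @ 3 + 600.0ms (3/4)
4. 3000.0ms @ 15/4 + 600.0ms (3/4)
5. 3600.0ms @ 9/2 + 1200.0ms (3/2)

note 5 onset = 9/2b = 3600.0ms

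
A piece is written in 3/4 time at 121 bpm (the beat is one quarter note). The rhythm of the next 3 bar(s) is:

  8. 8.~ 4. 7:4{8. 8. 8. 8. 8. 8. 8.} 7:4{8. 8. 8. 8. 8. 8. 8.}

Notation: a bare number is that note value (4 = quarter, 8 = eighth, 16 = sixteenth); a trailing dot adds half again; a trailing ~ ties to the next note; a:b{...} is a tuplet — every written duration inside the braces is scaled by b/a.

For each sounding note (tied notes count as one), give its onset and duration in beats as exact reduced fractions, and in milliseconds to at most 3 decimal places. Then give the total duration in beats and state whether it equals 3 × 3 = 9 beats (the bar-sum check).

1) 0.0ms=0b +371.901ms=3/4b
2) 371.901ms=3/4b +1115.702ms=9/4b
3) 1487.603ms=3b +212.515ms=3/7b
4) 1700.118ms=24/7b +212.515ms=3/7b
5) 1912.633ms=27/7b +212.515ms=3/7b
6) 2125.148ms=30/7b +212.515ms=3/7b
7) 2337.662ms=33/7b +212.515ms=3/7b
8) 2550.177ms=36/7b +212.515ms=3/7b
9) 2762.692ms=39/7b +212.515ms=3/7b
10) 2975.207ms=6b +212.515ms=3/7b
11) 3187.721ms=45/7b +212.515ms=3/7b
12) 3400.236ms=48/7b +212.515ms=3/7b
13) 3612.751ms=51/7b +212.515ms=3/7b
14) 3825.266ms=54/7b +212.515ms=3/7b
15) 4037.78ms=57/7b +212.515ms=3/7b
16) 4250.295ms=60/7b +212.515ms=3/7b
Σ=9b of 9 (121bpm 3/4) — PASS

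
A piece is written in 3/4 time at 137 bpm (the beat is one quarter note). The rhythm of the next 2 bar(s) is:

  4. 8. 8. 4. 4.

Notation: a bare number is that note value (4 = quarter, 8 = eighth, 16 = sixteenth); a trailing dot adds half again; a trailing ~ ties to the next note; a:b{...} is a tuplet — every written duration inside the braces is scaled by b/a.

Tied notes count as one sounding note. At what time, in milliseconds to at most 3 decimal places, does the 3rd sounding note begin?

note 3 onset = 9/4b = 985.401ms

1. 0.0ms @ 0 + 656.934ms (3/2)
2. 656.934ms @ 3/2 + 328.467ms (3/4)
3. 985.401ms @ 9/4 + 328.467ms (3/4)
4. 1313.869ms @ 3 + 656.934ms (3/2)
5. 1970.803ms @ 9/2 + 656.934ms (3/2)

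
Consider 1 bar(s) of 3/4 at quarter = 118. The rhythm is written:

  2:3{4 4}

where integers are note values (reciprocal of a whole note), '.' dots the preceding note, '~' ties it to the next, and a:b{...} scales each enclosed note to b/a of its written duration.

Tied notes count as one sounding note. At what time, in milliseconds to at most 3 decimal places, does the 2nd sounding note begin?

1. 0.0ms @ 0 + 762.712ms (3/2)
2. 762.712ms @ 3/2 + 762.712ms (3/2)

note 2 onset = 3/2b = 762.712ms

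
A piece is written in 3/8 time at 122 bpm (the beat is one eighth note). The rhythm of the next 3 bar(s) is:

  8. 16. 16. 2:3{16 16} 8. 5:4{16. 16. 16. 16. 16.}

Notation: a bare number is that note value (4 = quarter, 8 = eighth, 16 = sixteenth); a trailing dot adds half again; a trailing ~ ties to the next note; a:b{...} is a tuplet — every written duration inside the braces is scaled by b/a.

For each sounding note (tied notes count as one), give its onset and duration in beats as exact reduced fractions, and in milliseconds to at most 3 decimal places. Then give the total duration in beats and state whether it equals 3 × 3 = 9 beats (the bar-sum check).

1) 0.0ms=0b +737.705ms=3/2b
2) 737.705ms=3/2b +368.852ms=3/4b
3) 1106.557ms=9/4b +368.852ms=3/4b
4) 1475.41ms=3b +368.852ms=3/4b
5) 1844.262ms=15/4b +368.852ms=3/4b
6) 2213.115ms=9/2b +737.705ms=3/2b
7) 2950.82ms=6b +295.082ms=3/5b
8) 3245.902ms=33/5b +295.082ms=3/5b
9) 3540.984ms=36/5b +295.082ms=3/5b
10) 3836.066ms=39/5b +295.082ms=3/5b
11) 4131.148ms=42/5b +295.082ms=3/5b
Σ=9b of 9 (122bpm 3/8) — PASS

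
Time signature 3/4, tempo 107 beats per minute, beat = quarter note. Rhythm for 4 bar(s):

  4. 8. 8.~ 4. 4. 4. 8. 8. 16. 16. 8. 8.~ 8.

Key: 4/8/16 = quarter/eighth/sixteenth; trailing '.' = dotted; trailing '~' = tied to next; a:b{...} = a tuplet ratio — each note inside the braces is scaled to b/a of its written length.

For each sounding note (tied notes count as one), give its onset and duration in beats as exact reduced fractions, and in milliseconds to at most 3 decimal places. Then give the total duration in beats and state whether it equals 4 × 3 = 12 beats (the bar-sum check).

1) 0.0ms=0b +841.121ms=3/2b
2) 841.121ms=3/2b +420.561ms=3/4b
3) 1261.682ms=9/4b +1261.682ms=9/4b
4) 2523.364ms=9/2b +841.121ms=3/2b
5) 3364.486ms=6b +841.121ms=3/2b
6) 4205.607ms=15/2b +420.561ms=3/4b
7) 4626.168ms=33/4b +420.561ms=3/4b
8) 5046.729ms=9b +210.28ms=3/8b
9) 5257.009ms=75/8b +210.28ms=3/8b
10) 5467.29ms=39/4b +420.561ms=3/4b
11) 5887.85ms=21/2b +841.121ms=3/2b
Σ=12b of 12 (107bpm 3/4) — PASS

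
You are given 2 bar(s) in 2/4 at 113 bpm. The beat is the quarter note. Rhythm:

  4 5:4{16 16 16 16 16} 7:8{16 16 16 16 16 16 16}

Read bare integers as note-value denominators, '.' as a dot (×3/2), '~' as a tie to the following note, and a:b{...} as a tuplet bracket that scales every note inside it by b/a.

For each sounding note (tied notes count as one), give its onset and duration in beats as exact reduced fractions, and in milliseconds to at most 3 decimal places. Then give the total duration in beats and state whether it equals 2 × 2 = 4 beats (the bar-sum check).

1) 0.0ms=0b +530.973ms=1b
2) 530.973ms=1b +106.195ms=1/5b
3) 637.168ms=6/5b +106.195ms=1/5b
4) 743.363ms=7/5b +106.195ms=1/5b
5) 849.558ms=8/5b +106.195ms=1/5b
6) 955.752ms=9/5b +106.195ms=1/5b
7) 1061.947ms=2b +151.707ms=2/7b
8) 1213.654ms=16/7b +151.707ms=2/7b
9) 1365.36ms=18/7b +151.707ms=2/7b
10) 1517.067ms=20/7b +151.707ms=2/7b
11) 1668.774ms=22/7b +151.707ms=2/7b
12) 1820.48ms=24/7b +151.707ms=2/7b
13) 1972.187ms=26/7b +151.707ms=2/7b
Σ=4b of 4 (113bpm 2/4) — PASS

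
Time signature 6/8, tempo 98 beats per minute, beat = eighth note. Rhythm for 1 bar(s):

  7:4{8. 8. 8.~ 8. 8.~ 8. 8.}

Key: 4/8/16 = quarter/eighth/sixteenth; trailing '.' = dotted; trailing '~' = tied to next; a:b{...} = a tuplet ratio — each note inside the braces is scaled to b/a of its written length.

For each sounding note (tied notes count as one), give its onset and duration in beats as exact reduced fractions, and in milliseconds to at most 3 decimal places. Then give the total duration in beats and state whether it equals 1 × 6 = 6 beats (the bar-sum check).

1) 0.0ms=0b +524.781ms=6/7b
2) 524.781ms=6/7b +524.781ms=6/7b
3) 1049.563ms=12/7b +1049.563ms=12/7b
4) 2099.125ms=24/7b +1049.563ms=12/7b
5) 3148.688ms=36/7b +524.781ms=6/7b
Σ=6b of 6 (98bpm 6/8) — PASS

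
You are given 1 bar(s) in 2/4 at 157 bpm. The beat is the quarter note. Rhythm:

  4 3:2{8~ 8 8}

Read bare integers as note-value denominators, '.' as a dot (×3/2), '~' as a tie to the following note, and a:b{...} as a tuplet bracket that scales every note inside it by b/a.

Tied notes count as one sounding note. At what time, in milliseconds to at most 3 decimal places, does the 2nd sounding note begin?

1. 0.0ms @ 0 + 382.166ms (1)
2. 382.166ms @ 1 + 254.777ms (2/3)
3. 636.943ms @ 5/3 + 127.389ms (1/3)

note 2 onset = 1b = 382.166ms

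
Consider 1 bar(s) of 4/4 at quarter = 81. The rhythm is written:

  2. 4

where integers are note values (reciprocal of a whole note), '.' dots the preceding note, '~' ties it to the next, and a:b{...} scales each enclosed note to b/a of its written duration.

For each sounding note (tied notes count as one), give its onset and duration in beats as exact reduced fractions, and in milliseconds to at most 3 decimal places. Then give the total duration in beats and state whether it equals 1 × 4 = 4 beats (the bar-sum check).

1) 0.0ms=0b +2222.222ms=3b
2) 2222.222ms=3b +740.741ms=1b
Σ=4b of 4 (81bpm 4/4) — PASS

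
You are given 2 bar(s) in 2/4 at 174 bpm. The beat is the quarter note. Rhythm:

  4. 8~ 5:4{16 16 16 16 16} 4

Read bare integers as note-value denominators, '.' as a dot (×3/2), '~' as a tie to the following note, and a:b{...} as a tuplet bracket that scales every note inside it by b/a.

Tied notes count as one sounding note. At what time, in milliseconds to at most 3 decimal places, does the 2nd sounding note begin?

note 2 onset = 3/2b = 517.241ms

1. 0.0ms @ 0 + 517.241ms (3/2)
2. 517.241ms @ 3/2 + 241.379ms (7/10)
3. 758.621ms @ 11/5 + 68.966ms (1/5)
4. 827.586ms @ 12/5 + 68.966ms (1/5)
5. 896.552ms @ 13/5 + 68.966ms (1/5)
6. 965.517ms @ 14/5 + 68.966ms (1/5)
7. 1034.483ms @ 3 + 344.828ms (1)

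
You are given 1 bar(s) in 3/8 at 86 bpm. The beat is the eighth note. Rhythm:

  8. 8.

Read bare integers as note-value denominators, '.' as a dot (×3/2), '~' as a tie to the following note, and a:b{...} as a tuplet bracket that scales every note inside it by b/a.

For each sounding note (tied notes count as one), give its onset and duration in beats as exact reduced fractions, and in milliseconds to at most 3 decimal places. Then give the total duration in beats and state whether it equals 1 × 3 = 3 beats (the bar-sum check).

1) 0.0ms=0b +1046.512ms=3/2b
2) 1046.512ms=3/2b +1046.512ms=3/2b
Σ=3b of 3 (86bpm 3/8) — PASS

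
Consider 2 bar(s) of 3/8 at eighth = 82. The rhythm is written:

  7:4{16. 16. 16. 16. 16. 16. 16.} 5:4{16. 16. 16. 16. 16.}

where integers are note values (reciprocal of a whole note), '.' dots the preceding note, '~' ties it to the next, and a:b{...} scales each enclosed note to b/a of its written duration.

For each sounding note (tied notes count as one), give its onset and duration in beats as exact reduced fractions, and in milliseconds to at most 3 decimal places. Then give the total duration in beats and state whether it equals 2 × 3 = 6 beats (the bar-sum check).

1) 0.0ms=0b +313.589ms=3/7b
2) 313.589ms=3/7b +313.589ms=3/7b
3) 627.178ms=6/7b +313.589ms=3/7b
4) 940.767ms=9/7b +313.589ms=3/7b
5) 1254.355ms=12/7b +313.589ms=3/7b
6) 1567.944ms=15/7b +313.589ms=3/7b
7) 1881.533ms=18/7b +313.589ms=3/7b
8) 2195.122ms=3b +439.024ms=3/5b
9) 2634.146ms=18/5b +439.024ms=3/5b
10) 3073.171ms=21/5b +439.024ms=3/5b
11) 3512.195ms=24/5b +439.024ms=3/5b
12) 3951.22ms=27/5b +439.024ms=3/5b
Σ=6b of 6 (82bpm 3/8) — PASS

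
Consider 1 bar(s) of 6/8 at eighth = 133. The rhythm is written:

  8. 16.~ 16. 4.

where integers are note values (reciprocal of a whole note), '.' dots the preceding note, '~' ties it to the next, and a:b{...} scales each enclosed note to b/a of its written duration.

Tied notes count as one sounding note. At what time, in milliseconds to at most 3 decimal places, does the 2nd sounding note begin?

note 2 onset = 3/2b = 676.692ms

1. 0.0ms @ 0 + 676.692ms (3/2)
2. 676.692ms @ 3/2 + 676.692ms (3/2)
3. 1353.383ms @ 3 + 1353.383ms (3)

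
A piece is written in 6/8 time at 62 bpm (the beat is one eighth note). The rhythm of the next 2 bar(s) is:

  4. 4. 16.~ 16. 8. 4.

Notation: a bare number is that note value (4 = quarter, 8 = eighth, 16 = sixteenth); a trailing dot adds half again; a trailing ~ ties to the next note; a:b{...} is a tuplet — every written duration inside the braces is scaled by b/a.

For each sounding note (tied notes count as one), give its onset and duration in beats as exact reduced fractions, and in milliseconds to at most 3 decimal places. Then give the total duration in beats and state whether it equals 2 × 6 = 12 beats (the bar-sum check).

1) 0.0ms=0b +2903.226ms=3b
2) 2903.226ms=3b +2903.226ms=3b
3) 5806.452ms=6b +1451.613ms=3/2b
4) 7258.065ms=15/2b +1451.613ms=3/2b
5) 8709.677ms=9b +2903.226ms=3b
Σ=12b of 12 (62bpm 6/8) — PASS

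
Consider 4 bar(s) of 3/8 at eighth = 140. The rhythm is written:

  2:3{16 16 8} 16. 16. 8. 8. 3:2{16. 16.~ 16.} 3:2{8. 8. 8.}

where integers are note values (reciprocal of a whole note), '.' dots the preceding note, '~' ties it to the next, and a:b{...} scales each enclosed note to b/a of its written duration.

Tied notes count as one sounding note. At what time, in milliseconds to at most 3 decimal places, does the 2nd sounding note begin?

1. 0.0ms @ 0 + 321.429ms (3/4)
2. 321.429ms @ 3/4 + 321.429ms (3/4)
3. 642.857ms @ 3/2 + 642.857ms (3/2)
4. 1285.714ms @ 3 + 321.429ms (3/4)
5. 1607.143ms @ 15/4 + 321.429ms (3/4)
6. 1928.571ms @ 9/2 + 642.857ms (3/2)
7. 2571.429ms @ 6 + 642.857ms (3/2)
8. 3214.286ms @ 15/2 + 214.286ms (1/2)
9. 3428.571ms @ 8 + 428.571ms (1)
10. 3857.143ms @ 9 + 428.571ms (1)
11. 4285.714ms @ 10 + 428.571ms (1)
12. 4714.286ms @ 11 + 428.571ms (1)

note 2 onset = 3/4b = 321.429ms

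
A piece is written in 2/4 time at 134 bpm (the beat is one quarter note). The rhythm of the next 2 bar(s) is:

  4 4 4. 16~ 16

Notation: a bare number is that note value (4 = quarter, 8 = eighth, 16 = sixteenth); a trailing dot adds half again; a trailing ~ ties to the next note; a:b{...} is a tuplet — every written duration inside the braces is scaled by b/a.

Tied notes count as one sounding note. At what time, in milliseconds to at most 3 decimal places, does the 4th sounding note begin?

1. 0.0ms @ 0 + 447.761ms (1)
2. 447.761ms @ 1 + 447.761ms (1)
3. 895.522ms @ 2 + 671.642ms (3/2)
4. 1567.164ms @ 7/2 + 223.881ms (1/2)

note 4 onset = 7/2b = 1567.164ms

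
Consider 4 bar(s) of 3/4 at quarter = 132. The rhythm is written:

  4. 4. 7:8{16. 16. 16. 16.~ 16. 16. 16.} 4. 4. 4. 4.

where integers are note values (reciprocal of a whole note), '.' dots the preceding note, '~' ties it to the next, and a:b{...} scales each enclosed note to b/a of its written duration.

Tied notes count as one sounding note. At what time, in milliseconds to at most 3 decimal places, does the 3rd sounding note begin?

1. 0.0ms @ 0 + 681.818ms (3/2)
2. 681.818ms @ 3/2 + 681.818ms (3/2)
3. 1363.636ms @ 3 + 194.805ms (3/7)
4. 1558.442ms @ 24/7 + 194.805ms (3/7)
5. 1753.247ms @ 27/7 + 194.805ms (3/7)
6. 1948.052ms @ 30/7 + 389.61ms (6/7)
7. 2337.662ms @ 36/7 + 194.805ms (3/7)
8. 2532.468ms @ 39/7 + 194.805ms (3/7)
9. 2727.273ms @ 6 + 681.818ms (3/2)
10. 3409.091ms @ 15/2 + 681.818ms (3/2)
11. 4090.909ms @ 9 + 681.818ms (3/2)
12. 4772.727ms @ 21/2 + 681.818ms (3/2)

note 3 onset = 3b = 1363.636ms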